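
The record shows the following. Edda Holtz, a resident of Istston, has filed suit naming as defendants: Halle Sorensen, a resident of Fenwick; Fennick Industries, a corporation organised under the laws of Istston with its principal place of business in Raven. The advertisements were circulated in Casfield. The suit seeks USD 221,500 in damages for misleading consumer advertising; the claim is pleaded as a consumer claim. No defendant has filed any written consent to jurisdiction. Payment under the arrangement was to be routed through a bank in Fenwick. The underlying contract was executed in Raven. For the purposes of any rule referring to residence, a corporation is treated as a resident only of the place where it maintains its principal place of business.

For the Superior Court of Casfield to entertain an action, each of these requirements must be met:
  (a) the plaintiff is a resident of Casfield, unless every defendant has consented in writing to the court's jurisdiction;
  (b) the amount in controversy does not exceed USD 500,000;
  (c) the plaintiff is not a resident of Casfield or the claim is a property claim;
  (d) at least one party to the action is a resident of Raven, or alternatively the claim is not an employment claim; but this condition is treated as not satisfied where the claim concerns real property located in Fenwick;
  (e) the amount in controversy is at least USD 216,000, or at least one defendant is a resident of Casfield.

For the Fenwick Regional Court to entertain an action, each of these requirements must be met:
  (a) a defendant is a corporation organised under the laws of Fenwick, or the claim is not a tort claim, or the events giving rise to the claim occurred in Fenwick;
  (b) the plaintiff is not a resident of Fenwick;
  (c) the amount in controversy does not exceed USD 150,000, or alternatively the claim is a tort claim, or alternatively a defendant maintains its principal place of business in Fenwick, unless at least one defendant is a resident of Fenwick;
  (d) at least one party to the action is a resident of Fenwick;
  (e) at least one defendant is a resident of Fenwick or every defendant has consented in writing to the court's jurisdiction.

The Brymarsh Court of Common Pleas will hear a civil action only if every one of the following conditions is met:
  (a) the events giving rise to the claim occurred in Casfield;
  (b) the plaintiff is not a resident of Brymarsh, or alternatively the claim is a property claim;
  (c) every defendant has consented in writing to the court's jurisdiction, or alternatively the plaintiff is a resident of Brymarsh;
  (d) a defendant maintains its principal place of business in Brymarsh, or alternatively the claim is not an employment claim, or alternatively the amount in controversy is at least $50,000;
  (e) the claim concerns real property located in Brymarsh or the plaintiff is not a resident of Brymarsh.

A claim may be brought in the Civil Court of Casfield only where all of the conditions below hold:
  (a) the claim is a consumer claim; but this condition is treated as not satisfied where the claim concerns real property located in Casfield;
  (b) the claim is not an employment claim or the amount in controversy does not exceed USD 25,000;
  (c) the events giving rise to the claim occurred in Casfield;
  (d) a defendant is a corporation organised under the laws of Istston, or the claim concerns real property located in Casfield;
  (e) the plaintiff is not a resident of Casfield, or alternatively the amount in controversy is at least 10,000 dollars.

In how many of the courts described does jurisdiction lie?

2

The Superior Court of Casfield:
  (a) The plaintiff resides in Istston, not Casfield. Nor does the 'unless' clause help: no such written consent has been filed. Condition not met.
  (b) The amount in controversy is USD 221,500, within the USD 500,000 ceiling. Met.
  (c) The plaintiff resides in Istston, which is not Casfield, so one alternative holds. Condition met.
  (d) Fennick Industries resides in Raven — that alternative is enough. The exception is not triggered, since the claim does not concern real property. Condition met.
  (e) The amount in controversy is USD 221,500, which meets the 216,000 dollars floor, so this disjunct is met. Satisfied.
  → The court lacks jurisdiction.
The Fenwick Regional Court:
  (a) The claim is a consumer claim, not a tort claim, so this disjunct is met. Condition met.
  (b) The plaintiff resides in Istston, which is not Fenwick. Met.
  (c) The amount in controversy is 221,500 dollars, above the $150,000 ceiling; the claim is a consumer claim, not a tort claim; the corporate defendant(s) have their principal place of business in Raven, not Fenwick — no alternative holds. However, Halle Sorensen resides in Fenwick, so the 'unless' proviso supplies this condition. Condition met.
  (d) Halle Sorensen resides in Fenwick. Satisfied.
  (e) Halle Sorensen resides in Fenwick, so one alternative holds. Condition met.
  → Every requirement is satisfied — jurisdiction.
The Brymarsh Court of Common Pleas:
  (a) The operative events occurred in Casfield. Met.
  (b) The plaintiff resides in Istston, which is not Brymarsh, which satisfies one of the alternatives. Condition met.
  (c) No such written consent has been filed; the plaintiff resides in Istston, not Brymarsh — no alternative holds. Fails.
  (d) The claim is a consumer claim, not an employment claim, which satisfies one of the alternatives. Satisfied.
  (e) The plaintiff resides in Istston, which is not Brymarsh, which satisfies one of the alternatives. Condition met.
  → The court lacks jurisdiction.
The Civil Court of Casfield:
  (a) The claim is a consumer claim. And the carve-out is inapplicable — the claim does not concern real property. Condition met.
  (b) The claim is a consumer claim, not an employment claim, which satisfies one of the alternatives. Satisfied.
  (c) The operative events occurred in Casfield. Satisfied.
  (d) Fennick Industries is organised under the laws of Istston, so one alternative holds. Satisfied.
  (e) The plaintiff resides in Istston, which is not Casfield, which satisfies one of the alternatives. Met.
  → All conditions met; jurisdiction exists.
Courts with jurisdiction: the Fenwick Regional Court, the Civil Court of Casfield — 2 in total.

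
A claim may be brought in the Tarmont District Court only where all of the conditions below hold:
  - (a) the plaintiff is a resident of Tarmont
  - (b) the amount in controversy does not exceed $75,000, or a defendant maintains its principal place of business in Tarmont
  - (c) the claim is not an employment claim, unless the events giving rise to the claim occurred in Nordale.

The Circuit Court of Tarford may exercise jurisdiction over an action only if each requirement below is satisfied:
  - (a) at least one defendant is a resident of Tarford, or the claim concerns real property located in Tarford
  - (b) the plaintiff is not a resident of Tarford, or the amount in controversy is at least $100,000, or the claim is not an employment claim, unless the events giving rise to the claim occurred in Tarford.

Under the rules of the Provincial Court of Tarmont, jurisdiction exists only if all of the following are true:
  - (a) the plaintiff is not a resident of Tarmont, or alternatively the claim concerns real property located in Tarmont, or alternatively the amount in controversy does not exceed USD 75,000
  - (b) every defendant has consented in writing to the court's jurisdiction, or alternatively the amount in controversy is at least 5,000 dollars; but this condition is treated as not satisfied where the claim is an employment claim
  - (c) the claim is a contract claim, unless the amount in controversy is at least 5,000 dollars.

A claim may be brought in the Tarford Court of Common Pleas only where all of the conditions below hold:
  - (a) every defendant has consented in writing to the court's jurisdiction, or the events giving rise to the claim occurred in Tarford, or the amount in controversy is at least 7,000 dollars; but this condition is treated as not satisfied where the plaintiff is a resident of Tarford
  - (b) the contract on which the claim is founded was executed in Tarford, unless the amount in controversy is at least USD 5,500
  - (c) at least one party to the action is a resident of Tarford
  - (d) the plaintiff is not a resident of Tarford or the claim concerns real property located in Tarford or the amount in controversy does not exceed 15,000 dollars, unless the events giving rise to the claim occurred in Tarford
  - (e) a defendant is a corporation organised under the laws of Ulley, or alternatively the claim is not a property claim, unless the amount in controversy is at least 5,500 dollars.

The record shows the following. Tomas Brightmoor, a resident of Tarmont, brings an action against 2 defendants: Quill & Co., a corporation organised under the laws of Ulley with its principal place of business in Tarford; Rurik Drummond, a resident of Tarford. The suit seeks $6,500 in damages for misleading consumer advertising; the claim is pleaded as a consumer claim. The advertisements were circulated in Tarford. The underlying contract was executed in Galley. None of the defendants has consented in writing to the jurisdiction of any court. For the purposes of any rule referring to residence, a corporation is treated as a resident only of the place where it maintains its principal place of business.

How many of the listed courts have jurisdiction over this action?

4

The Tarmont District Court:
  (a) The plaintiff resides in Tarmont. Condition met.
  (b) The amount in controversy is USD 6,500, within the $75,000 ceiling, which satisfies one of the alternatives. Satisfied.
  (c) The claim is a consumer claim, not an employment claim. Met.
  → Jurisdiction lies.
The Circuit Court of Tarford:
  (a) Quill & Co. resides in Tarford, so one alternative holds. Met.
  (b) The plaintiff resides in Tarmont, which is not Tarford, so this disjunct is met. Condition met.
  → Every requirement is satisfied — jurisdiction.
The Provincial Court of Tarmont:
  (a) The amount in controversy is USD 6,500, within the USD 75,000 ceiling, which satisfies one of the alternatives. Met.
  (b) The amount in controversy is 6,500 dollars, which meets the 5,000 dollars floor, so one alternative holds. The exception is not triggered, since the claim is a consumer claim, not an employment claim. Satisfied.
  (c) The claim is a consumer claim, not a contract claim. But the amount in controversy is 6,500 dollars, which meets the USD 5,000 floor, and the 'unless' clause therefore excuses the requirement. Condition met.
  → Every requirement is satisfied — jurisdiction.
The Tarford Court of Common Pleas:
  (a) The operative events occurred in Tarford, so one alternative holds. And the carve-out is inapplicable — the plaintiff resides in Tarmont, not Tarford. Satisfied.
  (b) The contract was executed in Galley, not Tarford. The proviso rescues it, though: the amount in controversy is $6,500, which meets the $5,500 floor. Met.
  (c) Quill & Co. resides in Tarford. Met.
  (d) The plaintiff resides in Tarmont, which is not Tarford, so this disjunct is met. Condition met.
  (e) Quill & Co. is organised under the laws of Ulley, so one alternative holds. Satisfied.
  → Every requirement is satisfied — jurisdiction.
Courts with jurisdiction: the Tarmont District Court, the Circuit Court of Tarford, the Provincial Court of Tarmont, the Tarford Court of Common Pleas — 4 in total.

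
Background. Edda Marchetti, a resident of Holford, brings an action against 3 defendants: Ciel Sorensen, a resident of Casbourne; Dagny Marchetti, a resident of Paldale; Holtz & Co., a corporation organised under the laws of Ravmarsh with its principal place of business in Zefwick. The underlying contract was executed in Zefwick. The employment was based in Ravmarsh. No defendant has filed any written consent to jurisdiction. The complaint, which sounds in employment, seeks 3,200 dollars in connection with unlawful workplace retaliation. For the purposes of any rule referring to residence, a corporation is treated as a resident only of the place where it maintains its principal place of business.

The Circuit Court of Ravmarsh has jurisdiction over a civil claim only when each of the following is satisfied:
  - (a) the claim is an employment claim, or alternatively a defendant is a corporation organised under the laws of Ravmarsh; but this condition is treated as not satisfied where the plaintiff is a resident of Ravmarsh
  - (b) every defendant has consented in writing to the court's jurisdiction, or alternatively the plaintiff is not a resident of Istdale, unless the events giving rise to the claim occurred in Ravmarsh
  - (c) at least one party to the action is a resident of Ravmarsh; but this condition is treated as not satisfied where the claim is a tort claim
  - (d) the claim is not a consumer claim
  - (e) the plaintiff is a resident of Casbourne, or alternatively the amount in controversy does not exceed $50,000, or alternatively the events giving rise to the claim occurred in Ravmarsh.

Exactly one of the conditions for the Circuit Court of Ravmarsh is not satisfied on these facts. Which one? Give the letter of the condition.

(c)

The Circuit Court of Ravmarsh:
  (a) The claim is an employment claim, so one alternative holds. And the carve-out is inapplicable — the plaintiff resides in Holford, not Ravmarsh. Condition met.
  (b) The plaintiff resides in Holford, which is not Istdale, which satisfies one of the alternatives. Met.
  (c) No party resides in Ravmarsh. Not satisfied.
  (d) The claim is an employment claim, not a consumer claim. Satisfied.
  (e) The amount in controversy is USD 3,200, within the 50,000 dollars ceiling, so this disjunct is met. Met.
Only condition (c) fails.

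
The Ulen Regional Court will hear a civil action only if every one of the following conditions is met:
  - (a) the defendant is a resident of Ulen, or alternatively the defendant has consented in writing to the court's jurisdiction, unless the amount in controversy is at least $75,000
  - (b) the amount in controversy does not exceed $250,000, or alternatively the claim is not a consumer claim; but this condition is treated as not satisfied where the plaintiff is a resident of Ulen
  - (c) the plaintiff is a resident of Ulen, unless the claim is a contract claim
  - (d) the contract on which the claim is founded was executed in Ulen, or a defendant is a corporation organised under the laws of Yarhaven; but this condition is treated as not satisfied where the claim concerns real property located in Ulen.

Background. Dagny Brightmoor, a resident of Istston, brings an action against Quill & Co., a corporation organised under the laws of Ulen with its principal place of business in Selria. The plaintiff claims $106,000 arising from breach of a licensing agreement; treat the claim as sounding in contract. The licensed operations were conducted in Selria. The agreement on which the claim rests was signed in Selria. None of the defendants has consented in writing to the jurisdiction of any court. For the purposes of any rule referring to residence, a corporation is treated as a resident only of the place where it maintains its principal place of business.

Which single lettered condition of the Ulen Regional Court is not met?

The Ulen Regional Court:
  (a) The defendant resides in Selria, not Ulen; no such written consent has been filed — none of the alternatives is met. The proviso rescues it, though: the amount in controversy is $106,000, which meets the USD 75,000 floor. Satisfied.
  (b) The amount in controversy is 106,000 dollars, within the USD 250,000 ceiling — that alternative is enough. The carve-out does not apply: the plaintiff resides in Istston, not Ulen. Condition met.
  (c) The plaintiff resides in Istston, not Ulen. The proviso rescues it, though: the claim is a contract claim. Satisfied.
  (d) The contract was executed in Selria, not Ulen; the corporate defendant(s) are organised in Ulen, not Yarhaven — every alternative fails. Condition not met.
Only condition (d) fails.

(d)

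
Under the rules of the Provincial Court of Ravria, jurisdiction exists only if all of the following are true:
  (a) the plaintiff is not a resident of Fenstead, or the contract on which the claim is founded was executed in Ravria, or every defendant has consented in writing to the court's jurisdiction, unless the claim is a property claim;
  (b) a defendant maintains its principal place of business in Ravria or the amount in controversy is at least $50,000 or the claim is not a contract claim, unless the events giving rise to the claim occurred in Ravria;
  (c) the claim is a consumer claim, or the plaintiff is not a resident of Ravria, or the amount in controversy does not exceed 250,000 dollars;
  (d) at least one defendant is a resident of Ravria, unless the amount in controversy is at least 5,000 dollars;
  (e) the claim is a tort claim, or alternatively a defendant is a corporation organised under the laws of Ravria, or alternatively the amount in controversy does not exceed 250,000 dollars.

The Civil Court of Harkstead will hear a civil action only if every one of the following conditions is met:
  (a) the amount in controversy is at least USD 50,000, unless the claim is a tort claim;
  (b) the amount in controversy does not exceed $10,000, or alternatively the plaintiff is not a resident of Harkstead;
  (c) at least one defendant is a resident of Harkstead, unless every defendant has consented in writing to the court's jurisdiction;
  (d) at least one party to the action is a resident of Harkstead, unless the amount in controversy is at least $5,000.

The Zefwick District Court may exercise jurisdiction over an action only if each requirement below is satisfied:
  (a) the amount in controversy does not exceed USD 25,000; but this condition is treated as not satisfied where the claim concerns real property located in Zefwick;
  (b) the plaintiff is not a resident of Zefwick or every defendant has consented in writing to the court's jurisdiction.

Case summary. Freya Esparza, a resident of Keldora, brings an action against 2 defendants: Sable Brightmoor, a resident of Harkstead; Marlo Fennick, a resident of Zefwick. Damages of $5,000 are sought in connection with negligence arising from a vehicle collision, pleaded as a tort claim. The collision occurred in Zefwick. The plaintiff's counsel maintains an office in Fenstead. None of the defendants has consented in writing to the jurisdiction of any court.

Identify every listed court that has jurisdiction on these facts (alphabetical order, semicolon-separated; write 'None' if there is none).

The Provincial Court of Ravria:
  (a) The plaintiff resides in Keldora, which is not Fenstead, which satisfies one of the alternatives. Satisfied.
  (b) The claim is a tort claim, not a contract claim, so this disjunct is met. Met.
  (c) The plaintiff resides in Keldora, which is not Ravria — that alternative is enough. Satisfied.
  (d) No defendant resides in Ravria (they reside in Harkstead, Zefwick). However, the amount in controversy is USD 5,000, which meets the $5,000 floor, so the 'unless' proviso supplies this condition. Condition met.
  (e) The claim is a tort claim, which satisfies one of the alternatives. Met.
  → The court has jurisdiction.
The Civil Court of Harkstead:
  (a) The amount in controversy is USD 5,000, below the USD 50,000 floor. The proviso rescues it, though: the claim is a tort claim. Met.
  (b) The amount in controversy is $5,000, within the 10,000 dollars ceiling, so one alternative holds. Condition met.
  (c) Sable Brightmoor resides in Harkstead. Satisfied.
  (d) Sable Brightmoor resides in Harkstead. Condition met.
  → The court has jurisdiction.
The Zefwick District Court:
  (a) The amount in controversy is USD 5,000, within the $25,000 ceiling. The carve-out does not apply: the claim does not concern real property. Met.
  (b) The plaintiff resides in Keldora, which is not Zefwick, so one alternative holds. Met.
  → Jurisdiction lies.

the Civil Court of Harkstead; the Provincial Court of Ravria; the Zefwick District Court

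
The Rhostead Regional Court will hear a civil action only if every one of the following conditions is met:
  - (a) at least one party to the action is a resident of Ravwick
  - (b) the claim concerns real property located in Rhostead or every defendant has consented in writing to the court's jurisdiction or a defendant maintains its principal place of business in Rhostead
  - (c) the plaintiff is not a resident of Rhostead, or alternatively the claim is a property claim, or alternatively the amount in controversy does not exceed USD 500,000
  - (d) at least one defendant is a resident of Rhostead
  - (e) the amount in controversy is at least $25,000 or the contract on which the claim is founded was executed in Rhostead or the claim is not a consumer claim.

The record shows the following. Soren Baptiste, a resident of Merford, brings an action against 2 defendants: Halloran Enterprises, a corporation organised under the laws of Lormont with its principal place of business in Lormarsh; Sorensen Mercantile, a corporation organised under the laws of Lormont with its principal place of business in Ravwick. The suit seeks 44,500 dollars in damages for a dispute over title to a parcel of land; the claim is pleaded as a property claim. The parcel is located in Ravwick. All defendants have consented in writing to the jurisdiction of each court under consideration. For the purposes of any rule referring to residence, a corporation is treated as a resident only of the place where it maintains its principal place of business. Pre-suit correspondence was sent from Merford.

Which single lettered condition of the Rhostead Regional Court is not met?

(d)

The Rhostead Regional Court:
  (a) Sorensen Mercantile resides in Ravwick. Met.
  (b) Every defendant has filed written consent — that alternative is enough. Met.
  (c) The plaintiff resides in Merford, which is not Rhostead, so one alternative holds. Met.
  (d) No defendant resides in Rhostead (they reside in Lormarsh, Ravwick). Not satisfied.
  (e) The amount in controversy is $44,500, which meets the $25,000 floor, so this disjunct is met. Met.
Only condition (d) fails.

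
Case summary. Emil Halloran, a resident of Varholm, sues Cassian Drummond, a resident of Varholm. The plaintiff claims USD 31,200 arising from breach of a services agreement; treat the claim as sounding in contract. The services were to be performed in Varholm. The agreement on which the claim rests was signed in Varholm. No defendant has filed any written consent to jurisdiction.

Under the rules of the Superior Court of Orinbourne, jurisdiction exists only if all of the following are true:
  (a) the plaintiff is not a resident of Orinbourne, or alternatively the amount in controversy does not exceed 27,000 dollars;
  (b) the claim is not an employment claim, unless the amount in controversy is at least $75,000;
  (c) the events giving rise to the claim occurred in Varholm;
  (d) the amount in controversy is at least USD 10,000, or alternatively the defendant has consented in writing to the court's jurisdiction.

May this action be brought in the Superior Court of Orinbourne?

Yes

The Superior Court of Orinbourne:
  (a) The plaintiff resides in Varholm, which is not Orinbourne, which satisfies one of the alternatives. Met.
  (b) The claim is a contract claim, not an employment claim. Satisfied.
  (c) The operative events occurred in Varholm. Condition met.
  (d) The amount in controversy is USD 31,200, which meets the 10,000 dollars floor, so one alternative holds. Met.
  → The court has jurisdiction.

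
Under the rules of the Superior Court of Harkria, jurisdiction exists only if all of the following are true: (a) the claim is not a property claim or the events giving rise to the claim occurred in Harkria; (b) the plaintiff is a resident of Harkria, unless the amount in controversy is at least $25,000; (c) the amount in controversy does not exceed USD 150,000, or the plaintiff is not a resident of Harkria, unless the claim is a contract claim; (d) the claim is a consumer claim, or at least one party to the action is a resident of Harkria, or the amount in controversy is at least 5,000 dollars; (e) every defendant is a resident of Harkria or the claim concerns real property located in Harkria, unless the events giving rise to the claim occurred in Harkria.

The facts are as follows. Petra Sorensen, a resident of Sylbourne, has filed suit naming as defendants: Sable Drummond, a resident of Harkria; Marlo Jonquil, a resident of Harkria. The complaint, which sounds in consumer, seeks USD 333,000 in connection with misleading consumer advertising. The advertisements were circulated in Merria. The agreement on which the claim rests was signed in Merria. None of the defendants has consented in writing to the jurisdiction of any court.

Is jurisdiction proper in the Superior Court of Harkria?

Yes

The Superior Court of Harkria:
  (a) The claim is a consumer claim, not a property claim — that alternative is enough. Met.
  (b) The plaintiff resides in Sylbourne, not Harkria. However, the amount in controversy is 333,000 dollars, which meets the 25,000 dollars floor, so the 'unless' proviso supplies this condition. Satisfied.
  (c) The plaintiff resides in Sylbourne, which is not Harkria, so this disjunct is met. Condition met.
  (d) The claim is a consumer claim — that alternative is enough. Met.
  (e) The defendants reside as follows — Sable Drummond in Harkria, Marlo Jonquil in Harkria — all in Harkria — that alternative is enough. Met.
  → All conditions met; jurisdiction exists.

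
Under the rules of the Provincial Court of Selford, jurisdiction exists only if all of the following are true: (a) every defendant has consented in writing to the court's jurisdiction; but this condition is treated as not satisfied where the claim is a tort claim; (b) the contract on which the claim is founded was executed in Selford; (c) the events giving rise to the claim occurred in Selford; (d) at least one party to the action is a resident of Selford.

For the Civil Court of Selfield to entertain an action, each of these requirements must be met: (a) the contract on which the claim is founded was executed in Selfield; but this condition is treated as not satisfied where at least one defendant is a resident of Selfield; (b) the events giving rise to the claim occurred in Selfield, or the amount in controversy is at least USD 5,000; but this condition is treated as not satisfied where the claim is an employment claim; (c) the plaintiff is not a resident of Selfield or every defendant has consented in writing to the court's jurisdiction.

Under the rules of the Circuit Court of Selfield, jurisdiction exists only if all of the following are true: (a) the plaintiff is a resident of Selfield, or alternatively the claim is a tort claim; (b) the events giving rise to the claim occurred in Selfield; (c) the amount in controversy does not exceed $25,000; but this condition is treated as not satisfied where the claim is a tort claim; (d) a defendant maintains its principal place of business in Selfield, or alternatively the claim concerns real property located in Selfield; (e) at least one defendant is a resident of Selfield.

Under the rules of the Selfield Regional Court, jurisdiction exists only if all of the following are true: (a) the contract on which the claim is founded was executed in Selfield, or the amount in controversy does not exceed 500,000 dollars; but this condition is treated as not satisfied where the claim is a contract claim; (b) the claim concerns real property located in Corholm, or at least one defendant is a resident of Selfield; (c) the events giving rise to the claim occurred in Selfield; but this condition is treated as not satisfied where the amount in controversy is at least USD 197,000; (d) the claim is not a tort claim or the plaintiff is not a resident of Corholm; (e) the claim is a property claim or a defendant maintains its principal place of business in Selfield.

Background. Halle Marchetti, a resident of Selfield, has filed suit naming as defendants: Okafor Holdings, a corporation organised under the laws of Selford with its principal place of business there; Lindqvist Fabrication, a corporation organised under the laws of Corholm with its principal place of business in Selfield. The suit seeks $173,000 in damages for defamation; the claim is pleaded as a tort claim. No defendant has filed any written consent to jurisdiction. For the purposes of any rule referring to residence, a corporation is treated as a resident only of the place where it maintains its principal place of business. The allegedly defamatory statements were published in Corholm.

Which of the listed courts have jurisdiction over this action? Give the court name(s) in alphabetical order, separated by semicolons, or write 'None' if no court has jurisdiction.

None

The Provincial Court of Selford:
  (a) No such written consent has been filed. Fails.
  (b) No contract (and hence no place of execution) is alleged. Not satisfied.
  (c) The operative events occurred in Corholm, not Selford. Not satisfied.
  (d) Okafor Holdings resides in Selford. Condition met.
  → Not every requirement is met — no jurisdiction.
The Civil Court of Selfield:
  (a) No contract (and hence no place of execution) is alleged. Fails.
  (b) The amount in controversy is USD 173,000, which meets the USD 5,000 floor, so this disjunct is met. The exception is not triggered, since the claim is a tort claim, not an employment claim. Met.
  (c) The plaintiff resides in Selfield; no such written consent has been filed — every alternative fails. Not satisfied.
  → The court lacks jurisdiction.
The Circuit Court of Selfield:
  (a) The plaintiff resides in Selfield, so this disjunct is met. Met.
  (b) The operative events occurred in Corholm, not Selfield. Condition not met.
  (c) The amount in controversy is $173,000, above the $25,000 ceiling. Not met.
  (d) Lindqvist Fabrication has its principal place of business in Selfield — that alternative is enough. Condition met.
  (e) Lindqvist Fabrication resides in Selfield. Condition met.
  → Not every requirement is met — no jurisdiction.
The Selfield Regional Court:
  (a) The amount in controversy is 173,000 dollars, within the $500,000 ceiling, which satisfies one of the alternatives. And the carve-out is inapplicable — the claim is a tort claim, not a contract claim. Satisfied.
  (b) Lindqvist Fabrication resides in Selfield, so this disjunct is met. Condition met.
  (c) The operative events occurred in Corholm, not Selfield. Condition not met.
  (d) The plaintiff resides in Selfield, which is not Corholm, which satisfies one of the alternatives. Satisfied.
  (e) Lindqvist Fabrication has its principal place of business in Selfield, which satisfies one of the alternatives. Condition met.
  → At least one condition fails; no jurisdiction.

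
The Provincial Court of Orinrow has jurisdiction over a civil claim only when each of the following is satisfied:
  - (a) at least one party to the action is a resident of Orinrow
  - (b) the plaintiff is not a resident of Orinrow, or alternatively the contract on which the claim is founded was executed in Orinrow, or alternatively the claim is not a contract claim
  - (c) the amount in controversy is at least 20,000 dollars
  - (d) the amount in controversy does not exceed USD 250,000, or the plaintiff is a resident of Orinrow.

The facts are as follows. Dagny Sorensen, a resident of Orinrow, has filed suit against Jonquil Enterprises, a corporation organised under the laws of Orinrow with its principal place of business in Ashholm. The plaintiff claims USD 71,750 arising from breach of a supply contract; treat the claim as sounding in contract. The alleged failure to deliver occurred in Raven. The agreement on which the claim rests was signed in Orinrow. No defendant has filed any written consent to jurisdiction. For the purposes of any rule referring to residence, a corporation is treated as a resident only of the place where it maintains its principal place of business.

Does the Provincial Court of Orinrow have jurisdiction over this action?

The Provincial Court of Orinrow:
  (a) Dagny Sorensen resides in Orinrow. Met.
  (b) The contract was executed in Orinrow, so one alternative holds. Met.
  (c) The amount in controversy is 71,750 dollars, which meets the 20,000 dollars floor. Met.
  (d) The amount in controversy is $71,750, within the $250,000 ceiling — that alternative is enough. Met.
  → Every requirement is satisfied — jurisdiction.

Yes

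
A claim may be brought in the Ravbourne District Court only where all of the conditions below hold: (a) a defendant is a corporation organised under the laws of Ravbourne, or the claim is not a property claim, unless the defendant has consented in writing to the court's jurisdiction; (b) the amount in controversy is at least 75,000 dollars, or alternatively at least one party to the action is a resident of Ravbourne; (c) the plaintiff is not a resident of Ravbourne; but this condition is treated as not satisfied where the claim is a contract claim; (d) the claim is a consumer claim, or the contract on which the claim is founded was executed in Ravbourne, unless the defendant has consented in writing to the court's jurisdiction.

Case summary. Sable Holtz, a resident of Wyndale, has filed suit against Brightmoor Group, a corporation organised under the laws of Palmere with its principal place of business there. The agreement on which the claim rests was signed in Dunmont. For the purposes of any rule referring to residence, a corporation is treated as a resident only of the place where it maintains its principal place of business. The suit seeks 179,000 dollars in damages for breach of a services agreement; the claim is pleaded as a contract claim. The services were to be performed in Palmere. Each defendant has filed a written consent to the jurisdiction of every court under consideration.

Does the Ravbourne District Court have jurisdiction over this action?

No

The Ravbourne District Court:
  (a) The claim is a contract claim, not a property claim, so one alternative holds. Condition met.
  (b) The amount in controversy is 179,000 dollars, which meets the 75,000 dollars floor — that alternative is enough. Condition met.
  (c) The plaintiff resides in Wyndale, which is not Ravbourne. However, the claim is a contract claim, which falls within the stated exception and so defeats the condition. Fails.
  (d) The claim is a contract claim, not a consumer claim; the contract was executed in Dunmont, not Ravbourne — every alternative fails. However, every defendant has filed written consent, so the 'unless' proviso supplies this condition. Met.
  → Not every requirement is met — no jurisdiction.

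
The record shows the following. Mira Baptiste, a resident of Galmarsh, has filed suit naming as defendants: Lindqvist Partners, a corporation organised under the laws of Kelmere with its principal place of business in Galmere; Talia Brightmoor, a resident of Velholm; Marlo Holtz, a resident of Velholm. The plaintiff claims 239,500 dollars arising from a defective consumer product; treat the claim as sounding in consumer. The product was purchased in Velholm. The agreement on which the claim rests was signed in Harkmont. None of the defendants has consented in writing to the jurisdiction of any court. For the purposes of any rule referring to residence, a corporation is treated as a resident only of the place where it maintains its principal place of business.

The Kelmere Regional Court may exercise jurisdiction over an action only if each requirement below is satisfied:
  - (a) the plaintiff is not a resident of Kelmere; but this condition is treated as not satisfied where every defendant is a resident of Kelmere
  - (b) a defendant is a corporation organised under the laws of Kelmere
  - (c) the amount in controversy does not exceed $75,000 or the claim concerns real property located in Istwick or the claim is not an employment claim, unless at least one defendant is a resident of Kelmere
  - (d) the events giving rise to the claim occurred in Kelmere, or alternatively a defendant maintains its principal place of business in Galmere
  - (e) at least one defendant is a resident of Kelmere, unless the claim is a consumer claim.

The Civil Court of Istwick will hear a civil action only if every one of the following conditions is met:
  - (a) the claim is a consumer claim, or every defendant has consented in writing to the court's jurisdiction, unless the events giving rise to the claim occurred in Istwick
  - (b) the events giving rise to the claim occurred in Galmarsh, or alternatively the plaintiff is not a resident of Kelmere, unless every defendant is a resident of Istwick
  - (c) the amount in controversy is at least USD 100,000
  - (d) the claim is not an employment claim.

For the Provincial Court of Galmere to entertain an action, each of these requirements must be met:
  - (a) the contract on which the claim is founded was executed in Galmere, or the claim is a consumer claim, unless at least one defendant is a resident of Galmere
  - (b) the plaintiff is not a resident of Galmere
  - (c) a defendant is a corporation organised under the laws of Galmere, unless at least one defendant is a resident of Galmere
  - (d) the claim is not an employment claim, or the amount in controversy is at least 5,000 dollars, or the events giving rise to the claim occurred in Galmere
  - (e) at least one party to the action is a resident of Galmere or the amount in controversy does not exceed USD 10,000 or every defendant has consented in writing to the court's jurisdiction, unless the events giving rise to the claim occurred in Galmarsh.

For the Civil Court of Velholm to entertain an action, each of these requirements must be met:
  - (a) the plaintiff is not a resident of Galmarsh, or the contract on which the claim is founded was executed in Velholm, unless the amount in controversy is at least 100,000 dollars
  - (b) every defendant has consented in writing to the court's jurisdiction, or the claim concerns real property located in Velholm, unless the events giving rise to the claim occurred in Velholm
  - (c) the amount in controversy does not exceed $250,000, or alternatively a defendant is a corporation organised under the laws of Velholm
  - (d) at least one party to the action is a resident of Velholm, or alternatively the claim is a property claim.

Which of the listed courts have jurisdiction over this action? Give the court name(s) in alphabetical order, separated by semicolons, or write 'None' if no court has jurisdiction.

the Civil Court of Istwick; the Civil Court of Velholm; the Kelmere Regional Court; the Provincial Court of Galmere

The Kelmere Regional Court:
  (a) The plaintiff resides in Galmarsh, which is not Kelmere. The exception is not triggered, since the defendants reside as follows — Lindqvist Partners in Galmere, Talia Brightmoor in Velholm, Marlo Holtz in Velholm — not all in Kelmere. Condition met.
  (b) Lindqvist Partners is organised under the laws of Kelmere. Met.
  (c) The claim is a consumer claim, not an employment claim — that alternative is enough. Satisfied.
  (d) Lindqvist Partners has its principal place of business in Galmere — that alternative is enough. Condition met.
  (e) No defendant resides in Kelmere (they reside in Galmere, Velholm, Velholm). The proviso rescues it, though: the claim is a consumer claim. Condition met.
  → Jurisdiction lies.
The Civil Court of Istwick:
  (a) The claim is a consumer claim, so this disjunct is met. Condition met.
  (b) The plaintiff resides in Galmarsh, which is not Kelmere — that alternative is enough. Condition met.
  (c) The amount in controversy is USD 239,500, which meets the 100,000 dollars floor. Met.
  (d) The claim is a consumer claim, not an employment claim. Satisfied.
  → The court has jurisdiction.
The Provincial Court of Galmere:
  (a) The claim is a consumer claim, which satisfies one of the alternatives. Satisfied.
  (b) The plaintiff resides in Galmarsh, which is not Galmere. Satisfied.
  (c) The corporate defendant(s) are organised in Kelmere, not Galmere. But Lindqvist Partners resides in Galmere, and the 'unless' clause therefore excuses the requirement. Condition met.
  (d) The claim is a consumer claim, not an employment claim — that alternative is enough. Condition met.
  (e) Lindqvist Partners resides in Galmere, which satisfies one of the alternatives. Met.
  → Jurisdiction lies.
The Civil Court of Velholm:
  (a) The plaintiff resides in Galmarsh; the contract was executed in Harkmont, not Velholm — no alternative holds. However, the amount in controversy is $239,500, which meets the $100,000 floor, so the 'unless' proviso supplies this condition. Met.
  (b) No such written consent has been filed; the claim does not concern real property — no alternative holds. But the operative events occurred in Velholm, and the 'unless' clause therefore excuses the requirement. Satisfied.
  (c) The amount in controversy is 239,500 dollars, within the $250,000 ceiling, which satisfies one of the alternatives. Condition met.
  (d) Talia Brightmoor resides in Velholm — that alternative is enough. Condition met.
  → The court has jurisdiction.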